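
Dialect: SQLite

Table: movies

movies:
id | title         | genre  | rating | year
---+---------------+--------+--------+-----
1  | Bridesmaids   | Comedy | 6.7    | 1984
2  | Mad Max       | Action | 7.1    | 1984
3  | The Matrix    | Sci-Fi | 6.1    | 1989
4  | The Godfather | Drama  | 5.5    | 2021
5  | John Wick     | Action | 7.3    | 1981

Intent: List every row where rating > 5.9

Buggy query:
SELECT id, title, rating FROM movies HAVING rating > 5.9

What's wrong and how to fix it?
Bug: HAVING filters the output of aggregation, but this query has no GROUP BY and no aggregate functions, so SQLite rejects it (HAVING clause on a non-aggregate query); the condition here is per row

Fix: Use WHERE for row-level filtering

Corrected query:
SELECT id, title, rating FROM movies WHERE rating > 5.9

Result:
id | title       | rating
---+-------------+-------
1  | Bridesmaids | 6.7   
2  | Mad Max     | 7.1   
3  | The Matrix  | 6.1   
5  | John Wick   | 7.3   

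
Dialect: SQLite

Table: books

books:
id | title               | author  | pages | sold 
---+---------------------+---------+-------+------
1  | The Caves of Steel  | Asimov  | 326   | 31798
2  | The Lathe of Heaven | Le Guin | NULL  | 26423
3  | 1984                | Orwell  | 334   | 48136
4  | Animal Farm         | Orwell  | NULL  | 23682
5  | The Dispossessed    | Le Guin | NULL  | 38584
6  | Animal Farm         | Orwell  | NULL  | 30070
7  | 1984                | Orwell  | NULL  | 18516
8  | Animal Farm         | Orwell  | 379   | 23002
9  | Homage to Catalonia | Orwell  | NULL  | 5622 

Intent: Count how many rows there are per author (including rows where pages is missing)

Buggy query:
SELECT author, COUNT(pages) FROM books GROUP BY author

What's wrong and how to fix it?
Bug: COUNT(column) counts non-NULL values only; rows with NULL pages aren't counted

Fix: Replace COUNT(pages) with COUNT(*)

Corrected query:
SELECT author, COUNT(*) FROM books GROUP BY author

Result:
author  | COUNT(*)
--------+---------
Asimov  | 1       
Le Guin | 2       
Orwell  | 6       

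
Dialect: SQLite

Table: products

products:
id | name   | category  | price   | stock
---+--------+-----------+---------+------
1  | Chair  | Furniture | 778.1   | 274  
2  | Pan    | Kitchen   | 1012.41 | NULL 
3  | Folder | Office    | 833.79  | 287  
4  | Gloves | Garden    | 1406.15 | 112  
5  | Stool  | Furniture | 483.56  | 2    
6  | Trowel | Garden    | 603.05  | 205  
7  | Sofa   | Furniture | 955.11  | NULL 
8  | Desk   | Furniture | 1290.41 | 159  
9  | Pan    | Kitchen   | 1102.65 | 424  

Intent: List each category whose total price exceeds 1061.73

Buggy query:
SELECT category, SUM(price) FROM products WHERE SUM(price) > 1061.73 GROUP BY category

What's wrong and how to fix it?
Bug: SUM(price) is an aggregate, but WHERE filters rows before aggregation

Fix: Use HAVING (which filters groups after aggregation) instead of WHERE

Corrected query:
SELECT category, SUM(price) FROM products GROUP BY category HAVING SUM(price) > 1061.73

Result:
category  | SUM(price)
----------+-----------
Furniture | 3507.18   
Garden    | 2009.2    
Kitchen   | 2115.06   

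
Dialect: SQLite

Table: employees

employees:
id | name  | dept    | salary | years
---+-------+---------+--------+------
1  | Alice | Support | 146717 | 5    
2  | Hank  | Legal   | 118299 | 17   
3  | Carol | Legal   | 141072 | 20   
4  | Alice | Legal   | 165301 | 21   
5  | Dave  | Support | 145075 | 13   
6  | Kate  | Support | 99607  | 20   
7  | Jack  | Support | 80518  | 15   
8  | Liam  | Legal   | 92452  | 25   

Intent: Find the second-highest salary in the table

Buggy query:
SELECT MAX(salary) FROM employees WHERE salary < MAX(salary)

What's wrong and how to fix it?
Bug: The inner MAX is an aggregate inside WHERE, which is not allowed

Fix: Compute the overall MAX in a subquery, then take MAX of rows below it

Corrected query:
SELECT MAX(salary) FROM employees WHERE salary < (SELECT MAX(salary) FROM employees)

Result:
MAX(salary)
-----------
146717     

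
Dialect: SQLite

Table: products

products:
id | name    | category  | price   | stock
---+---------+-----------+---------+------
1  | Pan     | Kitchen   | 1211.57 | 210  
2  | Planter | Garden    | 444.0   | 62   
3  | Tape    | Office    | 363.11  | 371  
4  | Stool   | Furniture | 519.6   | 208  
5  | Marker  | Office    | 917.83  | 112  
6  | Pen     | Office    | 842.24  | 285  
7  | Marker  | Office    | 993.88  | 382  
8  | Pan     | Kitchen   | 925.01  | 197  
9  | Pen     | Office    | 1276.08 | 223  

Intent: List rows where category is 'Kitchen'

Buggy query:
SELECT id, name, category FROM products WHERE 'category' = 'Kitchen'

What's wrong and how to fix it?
Bug: 'category' in single quotes is a string literal, not the column; the comparison is literal-vs-literal and never true

Fix: Remove the quotes around the column name (or use double quotes for an identifier)

Corrected query:
SELECT id, name, category FROM products WHERE category = 'Kitchen'

Result:
id | name | category
---+------+---------
1  | Pan  | Kitchen 
8  | Pan  | Kitchen 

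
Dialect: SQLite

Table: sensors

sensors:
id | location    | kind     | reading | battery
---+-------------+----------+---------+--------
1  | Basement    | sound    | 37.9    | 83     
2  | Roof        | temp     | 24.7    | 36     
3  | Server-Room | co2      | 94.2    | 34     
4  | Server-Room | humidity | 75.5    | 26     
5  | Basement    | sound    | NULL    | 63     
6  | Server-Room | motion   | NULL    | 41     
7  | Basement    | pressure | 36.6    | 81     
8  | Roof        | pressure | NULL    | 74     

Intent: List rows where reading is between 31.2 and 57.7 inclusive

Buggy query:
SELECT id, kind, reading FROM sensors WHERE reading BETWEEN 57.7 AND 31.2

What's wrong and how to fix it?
Bug: The bounds are reversed; BETWEEN a AND b requires a <= b to match anything

Fix: Write BETWEEN 31.2 AND 57.7

Corrected query:
SELECT id, kind, reading FROM sensors WHERE reading BETWEEN 31.2 AND 57.7

Result:
id | kind     | reading
---+----------+--------
1  | sound    | 37.9   
7  | pressure | 36.6   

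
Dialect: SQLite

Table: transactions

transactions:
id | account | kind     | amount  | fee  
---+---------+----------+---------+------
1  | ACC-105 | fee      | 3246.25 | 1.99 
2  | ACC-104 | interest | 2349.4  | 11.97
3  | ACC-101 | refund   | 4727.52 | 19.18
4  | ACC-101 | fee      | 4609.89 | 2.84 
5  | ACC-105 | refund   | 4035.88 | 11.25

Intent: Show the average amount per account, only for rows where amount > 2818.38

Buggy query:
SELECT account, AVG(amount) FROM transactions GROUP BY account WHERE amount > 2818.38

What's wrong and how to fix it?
Bug: WHERE cannot follow GROUP BY

Fix: Place WHERE between FROM and GROUP BY

Corrected query:
SELECT account, AVG(amount) FROM transactions WHERE amount > 2818.38 GROUP BY account

Result:
account | AVG(amount)
--------+------------
ACC-101 | 4668.705   
ACC-105 | 3641.065   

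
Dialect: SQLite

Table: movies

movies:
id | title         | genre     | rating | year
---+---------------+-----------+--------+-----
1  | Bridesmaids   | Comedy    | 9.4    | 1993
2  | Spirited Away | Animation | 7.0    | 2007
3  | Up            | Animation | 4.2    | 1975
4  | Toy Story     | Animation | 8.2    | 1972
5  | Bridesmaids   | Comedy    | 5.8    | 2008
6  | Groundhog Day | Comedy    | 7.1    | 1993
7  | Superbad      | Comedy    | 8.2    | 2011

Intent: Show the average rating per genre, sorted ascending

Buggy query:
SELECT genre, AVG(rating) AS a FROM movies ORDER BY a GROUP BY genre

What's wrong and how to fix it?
Bug: ORDER BY appears before GROUP BY; SQL clause order requires GROUP BY first

Fix: Move ORDER BY to the end, after GROUP BY

Corrected query:
SELECT genre, AVG(rating) AS a FROM movies GROUP BY genre ORDER BY a

Result:
genre     | a       
----------+---------
Animation | 6.466667
Comedy    | 7.625   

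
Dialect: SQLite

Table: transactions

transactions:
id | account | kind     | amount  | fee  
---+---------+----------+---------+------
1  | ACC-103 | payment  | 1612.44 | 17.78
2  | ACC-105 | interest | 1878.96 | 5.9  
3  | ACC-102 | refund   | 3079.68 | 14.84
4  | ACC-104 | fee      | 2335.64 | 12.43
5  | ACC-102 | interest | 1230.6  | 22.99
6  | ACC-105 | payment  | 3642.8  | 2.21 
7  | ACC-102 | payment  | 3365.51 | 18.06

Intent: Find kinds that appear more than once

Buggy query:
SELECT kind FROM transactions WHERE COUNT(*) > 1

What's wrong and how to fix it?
Bug: COUNT(*) is an aggregate and cannot be used in WHERE

Fix: Group first, then use HAVING for the count condition

Corrected query:
SELECT kind FROM transactions GROUP BY kind HAVING COUNT(*) > 1

Result:
kind    
--------
interest
payment 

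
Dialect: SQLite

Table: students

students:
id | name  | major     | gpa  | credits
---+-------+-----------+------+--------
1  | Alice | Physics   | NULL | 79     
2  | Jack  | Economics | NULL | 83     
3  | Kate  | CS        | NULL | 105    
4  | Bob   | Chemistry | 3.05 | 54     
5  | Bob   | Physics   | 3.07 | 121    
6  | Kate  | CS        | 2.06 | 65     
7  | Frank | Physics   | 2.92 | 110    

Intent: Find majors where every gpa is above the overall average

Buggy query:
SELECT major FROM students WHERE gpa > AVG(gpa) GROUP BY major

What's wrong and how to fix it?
Bug: AVG() is an aggregate; it can't sit directly in WHERE

Fix: Use a subquery for AVG and a HAVING MIN(...) filter so the condition holds for every row in the group

Corrected query:
SELECT major FROM students GROUP BY major HAVING MIN(gpa) > (SELECT AVG(gpa) FROM students)

Result:
major    
---------
Chemistry
Physics  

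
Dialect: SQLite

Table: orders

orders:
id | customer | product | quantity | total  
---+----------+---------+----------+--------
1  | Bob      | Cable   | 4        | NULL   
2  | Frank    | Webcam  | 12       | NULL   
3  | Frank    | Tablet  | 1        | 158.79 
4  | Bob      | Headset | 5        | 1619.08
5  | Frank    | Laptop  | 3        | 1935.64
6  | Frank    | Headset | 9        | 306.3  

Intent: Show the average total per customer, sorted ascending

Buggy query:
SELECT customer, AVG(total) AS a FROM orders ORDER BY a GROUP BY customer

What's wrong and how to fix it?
Bug: GROUP BY must precede ORDER BY

Fix: Reorder: SELECT … FROM … GROUP BY … ORDER BY …

Corrected query:
SELECT customer, AVG(total) AS a FROM orders GROUP BY customer ORDER BY a

Result:
customer | a         
---------+-----------
Frank    | 800.243333
Bob      | 1619.08   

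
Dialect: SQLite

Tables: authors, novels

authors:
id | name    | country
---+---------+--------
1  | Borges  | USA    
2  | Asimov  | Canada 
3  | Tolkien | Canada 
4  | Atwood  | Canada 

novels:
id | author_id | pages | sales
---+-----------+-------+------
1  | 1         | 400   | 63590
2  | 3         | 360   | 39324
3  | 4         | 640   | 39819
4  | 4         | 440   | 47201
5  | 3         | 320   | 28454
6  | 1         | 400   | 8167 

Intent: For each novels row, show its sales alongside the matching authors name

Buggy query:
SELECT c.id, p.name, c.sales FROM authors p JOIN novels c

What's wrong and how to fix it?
Bug: Missing join condition: each novels row is matched to all authors rows instead of just its own

Fix: Specify the join condition linking the foreign key to the parent id

Corrected query:
SELECT c.id, p.name, c.sales FROM authors p JOIN novels c ON c.author_id = p.id

Result:
id | name    | sales
---+---------+------
1  | Borges  | 63590
2  | Tolkien | 39324
3  | Atwood  | 39819
4  | Atwood  | 47201
5  | Tolkien | 28454
6  | Borges  | 8167 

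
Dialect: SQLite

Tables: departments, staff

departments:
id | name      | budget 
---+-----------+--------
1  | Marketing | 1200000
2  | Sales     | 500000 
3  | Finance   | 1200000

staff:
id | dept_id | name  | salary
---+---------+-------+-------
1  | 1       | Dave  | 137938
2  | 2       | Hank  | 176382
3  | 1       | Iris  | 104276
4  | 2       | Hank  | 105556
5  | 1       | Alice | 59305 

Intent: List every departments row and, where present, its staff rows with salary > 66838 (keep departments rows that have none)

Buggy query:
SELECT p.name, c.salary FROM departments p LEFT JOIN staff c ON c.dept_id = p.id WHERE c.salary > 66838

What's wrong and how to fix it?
Bug: Filtering c.salary in WHERE discards the NULL rows produced by LEFT JOIN, turning it into an inner join

Fix: Move the right-table condition into the ON clause so unmatched parents are kept

Corrected query:
SELECT p.name, c.salary FROM departments p LEFT JOIN staff c ON c.dept_id = p.id AND c.salary > 66838

Result:
name      | salary
----------+-------
Marketing | 104276
Marketing | 137938
Sales     | 105556
Sales     | 176382
Finance   | NULL  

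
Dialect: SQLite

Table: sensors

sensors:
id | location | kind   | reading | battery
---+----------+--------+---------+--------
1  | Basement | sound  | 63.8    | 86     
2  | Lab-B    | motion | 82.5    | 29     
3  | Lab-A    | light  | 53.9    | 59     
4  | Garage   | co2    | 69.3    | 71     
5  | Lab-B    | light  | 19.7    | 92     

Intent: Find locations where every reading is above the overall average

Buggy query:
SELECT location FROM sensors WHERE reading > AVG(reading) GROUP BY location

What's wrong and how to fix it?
Bug: AVG() is an aggregate; it can't sit directly in WHERE

Fix: Compute the overall average in a scalar subquery and compare each group's MIN against it in HAVING

Corrected query:
SELECT location FROM sensors GROUP BY location HAVING MIN(reading) > (SELECT AVG(reading) FROM sensors)

Result:
location
--------
Basement
Garage  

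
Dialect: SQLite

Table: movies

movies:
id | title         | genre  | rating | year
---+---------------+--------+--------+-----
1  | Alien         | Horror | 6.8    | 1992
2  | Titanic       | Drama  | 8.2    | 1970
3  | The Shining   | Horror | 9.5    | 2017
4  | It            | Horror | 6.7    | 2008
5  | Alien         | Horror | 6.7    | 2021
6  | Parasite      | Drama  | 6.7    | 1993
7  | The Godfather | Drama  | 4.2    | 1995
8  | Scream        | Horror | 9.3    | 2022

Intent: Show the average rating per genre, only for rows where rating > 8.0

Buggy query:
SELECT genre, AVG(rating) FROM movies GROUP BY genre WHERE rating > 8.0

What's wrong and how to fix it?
Bug: Row-level WHERE must come before GROUP BY in the clause order

Fix: Place WHERE between FROM and GROUP BY

Corrected query:
SELECT genre, AVG(rating) FROM movies WHERE rating > 8.0 GROUP BY genre

Result:
genre  | AVG(rating)
-------+------------
Drama  | 8.2        
Horror | 9.4        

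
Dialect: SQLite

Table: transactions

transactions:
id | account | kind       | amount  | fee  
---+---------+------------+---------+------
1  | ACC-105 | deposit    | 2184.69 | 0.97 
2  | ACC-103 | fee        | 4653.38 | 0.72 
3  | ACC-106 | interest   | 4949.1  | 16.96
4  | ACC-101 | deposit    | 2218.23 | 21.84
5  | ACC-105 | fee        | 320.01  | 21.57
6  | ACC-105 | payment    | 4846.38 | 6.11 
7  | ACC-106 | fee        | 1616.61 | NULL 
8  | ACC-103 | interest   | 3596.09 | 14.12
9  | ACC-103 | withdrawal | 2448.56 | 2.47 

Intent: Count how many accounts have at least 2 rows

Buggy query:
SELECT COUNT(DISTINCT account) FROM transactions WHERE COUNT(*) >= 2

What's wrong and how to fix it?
Bug: COUNT(*) cannot appear in WHERE; the per-group count doesn't exist yet

Fix: Group first with HAVING COUNT(*) >= 2, then COUNT the resulting groups

Corrected query:
SELECT COUNT(*) FROM (SELECT account FROM transactions GROUP BY account HAVING COUNT(*) >= 2)

Result:
COUNT(*)
--------
3       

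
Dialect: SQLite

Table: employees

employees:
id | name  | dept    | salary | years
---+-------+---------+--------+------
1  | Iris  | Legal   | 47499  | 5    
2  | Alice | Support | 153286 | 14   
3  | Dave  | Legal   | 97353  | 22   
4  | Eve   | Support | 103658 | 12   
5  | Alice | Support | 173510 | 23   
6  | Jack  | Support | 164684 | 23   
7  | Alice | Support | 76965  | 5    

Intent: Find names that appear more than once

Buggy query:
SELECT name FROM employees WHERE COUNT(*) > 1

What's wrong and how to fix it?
Bug: COUNT(*) is an aggregate and cannot be used in WHERE

Fix: GROUP BY name, then filter groups with HAVING COUNT(*) > 1

Corrected query:
SELECT name FROM employees GROUP BY name HAVING COUNT(*) > 1

Result:
name 
-----
Alice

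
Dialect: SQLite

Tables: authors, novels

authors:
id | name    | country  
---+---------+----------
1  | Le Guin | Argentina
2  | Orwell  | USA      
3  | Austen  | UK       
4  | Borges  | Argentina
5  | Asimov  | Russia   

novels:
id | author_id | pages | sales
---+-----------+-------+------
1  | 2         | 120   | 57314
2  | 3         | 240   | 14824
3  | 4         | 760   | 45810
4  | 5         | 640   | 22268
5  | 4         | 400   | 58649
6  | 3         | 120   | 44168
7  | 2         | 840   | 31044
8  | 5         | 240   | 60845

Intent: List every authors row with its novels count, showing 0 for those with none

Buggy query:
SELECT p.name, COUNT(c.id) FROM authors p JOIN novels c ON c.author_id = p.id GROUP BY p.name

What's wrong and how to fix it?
Bug: An inner join excludes parents with zero children

Fix: Use LEFT JOIN so parents without children still appear (COUNT(c.id) gives 0)

Corrected query:
SELECT p.name, COUNT(c.id) FROM authors p LEFT JOIN novels c ON c.author_id = p.id GROUP BY p.name

Result:
name    | COUNT(c.id)
--------+------------
Asimov  | 2          
Austen  | 2          
Borges  | 2          
Le Guin | 0          
Orwell  | 2          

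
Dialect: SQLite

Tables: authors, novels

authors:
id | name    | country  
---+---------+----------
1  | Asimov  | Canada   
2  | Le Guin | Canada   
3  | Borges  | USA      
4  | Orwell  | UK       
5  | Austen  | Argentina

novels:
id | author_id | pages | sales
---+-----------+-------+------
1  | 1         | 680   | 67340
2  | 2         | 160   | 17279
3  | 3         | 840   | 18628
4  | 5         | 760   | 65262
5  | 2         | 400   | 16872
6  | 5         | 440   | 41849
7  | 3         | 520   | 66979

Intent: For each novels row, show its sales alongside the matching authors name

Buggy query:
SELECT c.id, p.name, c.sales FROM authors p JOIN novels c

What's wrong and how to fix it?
Bug: JOIN with no ON clause produces a cartesian product; every novels row pairs with every authors row

Fix: Add ON c.author_id = p.id to the JOIN

Corrected query:
SELECT c.id, p.name, c.sales FROM authors p JOIN novels c ON c.author_id = p.id

Result:
id | name    | sales
---+---------+------
1  | Asimov  | 67340
2  | Le Guin | 17279
3  | Borges  | 18628
4  | Austen  | 65262
5  | Le Guin | 16872
6  | Austen  | 41849
7  | Borges  | 66979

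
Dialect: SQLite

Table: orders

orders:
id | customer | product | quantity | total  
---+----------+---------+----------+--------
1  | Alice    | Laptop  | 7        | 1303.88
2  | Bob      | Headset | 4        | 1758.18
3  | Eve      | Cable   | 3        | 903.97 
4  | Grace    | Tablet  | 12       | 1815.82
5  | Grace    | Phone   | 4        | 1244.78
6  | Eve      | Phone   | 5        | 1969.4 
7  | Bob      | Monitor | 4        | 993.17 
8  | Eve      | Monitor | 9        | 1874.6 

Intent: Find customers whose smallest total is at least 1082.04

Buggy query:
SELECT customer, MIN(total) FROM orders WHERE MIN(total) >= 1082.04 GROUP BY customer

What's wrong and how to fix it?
Bug: Aggregates like MIN are computed per group after WHERE runs

Fix: Replace WHERE with HAVING after the GROUP BY

Corrected query:
SELECT customer, MIN(total) FROM orders GROUP BY customer HAVING MIN(total) >= 1082.04

Result:
customer | MIN(total)
---------+-----------
Alice    | 1303.88   
Grace    | 1244.78   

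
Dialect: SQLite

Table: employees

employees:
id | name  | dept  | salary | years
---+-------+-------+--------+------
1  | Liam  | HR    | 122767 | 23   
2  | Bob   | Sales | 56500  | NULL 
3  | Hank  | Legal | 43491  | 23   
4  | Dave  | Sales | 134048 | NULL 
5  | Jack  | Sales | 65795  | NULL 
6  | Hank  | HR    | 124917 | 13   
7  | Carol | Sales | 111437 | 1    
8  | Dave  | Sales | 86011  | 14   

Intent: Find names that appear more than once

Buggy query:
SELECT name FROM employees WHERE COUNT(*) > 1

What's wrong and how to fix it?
Bug: COUNT(*) is an aggregate and cannot be used in WHERE

Fix: GROUP BY name, then filter groups with HAVING COUNT(*) > 1

Corrected query:
SELECT name FROM employees GROUP BY name HAVING COUNT(*) > 1

Result:
name
----
Dave
Hank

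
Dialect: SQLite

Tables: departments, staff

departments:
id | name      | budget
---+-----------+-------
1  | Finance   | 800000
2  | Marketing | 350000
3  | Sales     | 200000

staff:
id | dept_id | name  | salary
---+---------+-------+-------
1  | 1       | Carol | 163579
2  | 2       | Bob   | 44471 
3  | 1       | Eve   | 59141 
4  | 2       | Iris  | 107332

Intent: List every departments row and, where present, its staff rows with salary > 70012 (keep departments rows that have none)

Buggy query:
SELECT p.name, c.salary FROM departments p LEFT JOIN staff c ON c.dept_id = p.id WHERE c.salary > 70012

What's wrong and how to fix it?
Bug: Filtering c.salary in WHERE discards the NULL rows produced by LEFT JOIN, turning it into an inner join

Fix: Put 'c.salary > 70012' in the JOIN's ON clause instead of WHERE

Corrected query:
SELECT p.name, c.salary FROM departments p LEFT JOIN staff c ON c.dept_id = p.id AND c.salary > 70012

Result:
name      | salary
----------+-------
Finance   | 163579
Marketing | 107332
Sales     | NULL  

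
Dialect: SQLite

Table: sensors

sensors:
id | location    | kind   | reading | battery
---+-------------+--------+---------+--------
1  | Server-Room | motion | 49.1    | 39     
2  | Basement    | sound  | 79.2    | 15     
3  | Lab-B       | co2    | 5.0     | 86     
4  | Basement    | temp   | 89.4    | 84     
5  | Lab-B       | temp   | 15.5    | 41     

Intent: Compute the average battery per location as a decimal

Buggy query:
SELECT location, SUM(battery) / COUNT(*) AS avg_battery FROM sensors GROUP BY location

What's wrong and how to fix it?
Bug: SUM(battery) and COUNT(*) are both integers; the division truncates the fractional part

Fix: Cast one side to REAL so the division keeps the fractional part

Corrected query:
SELECT location, SUM(battery) * 1.0 / COUNT(*) AS avg_battery FROM sensors GROUP BY location

Result:
location    | avg_battery
------------+------------
Basement    | 49.5       
Lab-B       | 63.5       
Server-Room | 39         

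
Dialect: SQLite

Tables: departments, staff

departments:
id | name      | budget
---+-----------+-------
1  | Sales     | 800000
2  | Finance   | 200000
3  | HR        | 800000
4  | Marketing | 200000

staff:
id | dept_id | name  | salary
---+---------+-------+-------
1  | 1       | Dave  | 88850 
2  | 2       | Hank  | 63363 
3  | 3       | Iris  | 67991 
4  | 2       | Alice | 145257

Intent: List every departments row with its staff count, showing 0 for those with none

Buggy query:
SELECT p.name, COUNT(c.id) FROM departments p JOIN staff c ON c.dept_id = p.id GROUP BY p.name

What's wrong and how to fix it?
Bug: INNER JOIN drops departments rows that have no matching staff rows

Fix: Switch to LEFT JOIN to retain unmatched parent rows

Corrected query:
SELECT p.name, COUNT(c.id) FROM departments p LEFT JOIN staff c ON c.dept_id = p.id GROUP BY p.name

Result:
name      | COUNT(c.id)
----------+------------
Finance   | 2          
HR        | 1          
Marketing | 0          
Sales     | 1          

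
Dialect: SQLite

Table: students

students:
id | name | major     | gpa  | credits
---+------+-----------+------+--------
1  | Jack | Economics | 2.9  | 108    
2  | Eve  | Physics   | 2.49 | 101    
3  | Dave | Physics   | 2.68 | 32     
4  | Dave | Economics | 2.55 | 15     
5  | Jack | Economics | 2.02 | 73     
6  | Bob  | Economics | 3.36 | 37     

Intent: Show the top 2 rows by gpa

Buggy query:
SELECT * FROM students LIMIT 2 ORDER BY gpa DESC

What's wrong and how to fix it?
Bug: ORDER BY cannot follow LIMIT; LIMIT is the final clause

Fix: Swap the clauses: ORDER BY first, then LIMIT

Corrected query:
SELECT * FROM students ORDER BY gpa DESC LIMIT 2

Result:
id | name | major     | gpa  | credits
---+------+-----------+------+--------
6  | Bob  | Economics | 3.36 | 37     
1  | Jack | Economics | 2.9  | 108    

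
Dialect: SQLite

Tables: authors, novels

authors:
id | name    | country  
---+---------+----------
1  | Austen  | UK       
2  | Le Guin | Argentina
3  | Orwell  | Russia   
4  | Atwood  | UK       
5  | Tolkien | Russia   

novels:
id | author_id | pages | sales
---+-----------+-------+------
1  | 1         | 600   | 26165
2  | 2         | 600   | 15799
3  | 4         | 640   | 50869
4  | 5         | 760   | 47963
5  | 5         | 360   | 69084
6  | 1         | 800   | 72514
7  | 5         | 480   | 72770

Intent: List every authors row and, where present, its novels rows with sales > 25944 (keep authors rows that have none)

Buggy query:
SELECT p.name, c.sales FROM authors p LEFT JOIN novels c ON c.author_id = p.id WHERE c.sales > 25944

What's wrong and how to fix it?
Bug: A WHERE condition on the right-hand table after LEFT JOIN drops unmatched parents

Fix: Put 'c.sales > 25944' in the JOIN's ON clause instead of WHERE

Corrected query:
SELECT p.name, c.sales FROM authors p LEFT JOIN novels c ON c.author_id = p.id AND c.sales > 25944

Result:
name    | sales
--------+------
Austen  | 26165
Austen  | 72514
Le Guin | NULL 
Orwell  | NULL 
Atwood  | 50869
Tolkien | 47963
Tolkien | 69084
Tolkien | 72770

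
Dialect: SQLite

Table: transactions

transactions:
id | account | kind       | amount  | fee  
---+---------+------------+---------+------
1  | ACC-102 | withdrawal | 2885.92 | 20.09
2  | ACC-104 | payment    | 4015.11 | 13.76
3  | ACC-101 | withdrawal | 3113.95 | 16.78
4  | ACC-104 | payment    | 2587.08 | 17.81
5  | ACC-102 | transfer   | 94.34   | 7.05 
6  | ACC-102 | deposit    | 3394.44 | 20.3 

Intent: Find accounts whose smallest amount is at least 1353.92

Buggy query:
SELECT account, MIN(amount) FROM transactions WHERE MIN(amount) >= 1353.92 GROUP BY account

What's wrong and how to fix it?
Bug: Aggregates like MIN are computed per group after WHERE runs

Fix: Replace WHERE with HAVING after the GROUP BY

Corrected query:
SELECT account, MIN(amount) FROM transactions GROUP BY account HAVING MIN(amount) >= 1353.92

Result:
account | MIN(amount)
--------+------------
ACC-101 | 3113.95    
ACC-104 | 2587.08    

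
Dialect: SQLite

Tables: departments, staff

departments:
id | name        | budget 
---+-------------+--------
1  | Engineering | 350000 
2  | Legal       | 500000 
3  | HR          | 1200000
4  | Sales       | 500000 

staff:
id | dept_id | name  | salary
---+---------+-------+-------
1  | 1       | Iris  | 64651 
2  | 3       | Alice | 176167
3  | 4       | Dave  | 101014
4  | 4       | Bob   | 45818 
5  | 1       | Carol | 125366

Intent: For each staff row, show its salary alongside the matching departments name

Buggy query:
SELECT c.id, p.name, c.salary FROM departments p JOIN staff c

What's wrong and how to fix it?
Bug: JOIN with no ON clause produces a cartesian product; every staff row pairs with every departments row

Fix: Add ON c.dept_id = p.id to the JOIN

Corrected query:
SELECT c.id, p.name, c.salary FROM departments p JOIN staff c ON c.dept_id = p.id

Result:
id | name        | salary
---+-------------+-------
1  | Engineering | 64651 
2  | HR          | 176167
3  | Sales       | 101014
4  | Sales       | 45818 
5  | Engineering | 125366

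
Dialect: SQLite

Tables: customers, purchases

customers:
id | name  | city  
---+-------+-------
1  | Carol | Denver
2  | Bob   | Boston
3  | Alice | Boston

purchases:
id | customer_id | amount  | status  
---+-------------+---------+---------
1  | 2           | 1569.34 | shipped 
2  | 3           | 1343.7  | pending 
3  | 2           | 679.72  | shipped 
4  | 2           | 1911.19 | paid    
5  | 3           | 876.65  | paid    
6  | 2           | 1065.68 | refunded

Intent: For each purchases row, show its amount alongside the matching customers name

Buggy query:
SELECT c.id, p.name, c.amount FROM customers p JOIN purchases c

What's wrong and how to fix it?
Bug: JOIN with no ON clause produces a cartesian product; every purchases row pairs with every customers row

Fix: Add ON c.customer_id = p.id to the JOIN

Corrected query:
SELECT c.id, p.name, c.amount FROM customers p JOIN purchases c ON c.customer_id = p.id

Result:
id | name  | amount 
---+-------+--------
1  | Bob   | 1569.34
2  | Alice | 1343.7 
3  | Bob   | 679.72 
4  | Bob   | 1911.19
5  | Alice | 876.65 
6  | Bob   | 1065.68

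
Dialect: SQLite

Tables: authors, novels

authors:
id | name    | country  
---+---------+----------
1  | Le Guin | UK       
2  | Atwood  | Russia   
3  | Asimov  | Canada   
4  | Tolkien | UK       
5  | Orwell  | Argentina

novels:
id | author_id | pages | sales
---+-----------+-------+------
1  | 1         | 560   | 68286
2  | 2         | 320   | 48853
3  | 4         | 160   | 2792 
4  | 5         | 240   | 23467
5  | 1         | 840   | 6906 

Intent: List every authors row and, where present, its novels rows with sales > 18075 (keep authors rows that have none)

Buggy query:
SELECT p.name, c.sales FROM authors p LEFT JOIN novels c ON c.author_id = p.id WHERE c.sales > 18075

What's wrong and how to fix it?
Bug: A WHERE condition on the right-hand table after LEFT JOIN drops unmatched parents

Fix: Put 'c.sales > 18075' in the JOIN's ON clause instead of WHERE

Corrected query:
SELECT p.name, c.sales FROM authors p LEFT JOIN novels c ON c.author_id = p.id AND c.sales > 18075

Result:
name    | sales
--------+------
Le Guin | 68286
Atwood  | 48853
Asimov  | NULL 
Tolkien | NULL 
Orwell  | 23467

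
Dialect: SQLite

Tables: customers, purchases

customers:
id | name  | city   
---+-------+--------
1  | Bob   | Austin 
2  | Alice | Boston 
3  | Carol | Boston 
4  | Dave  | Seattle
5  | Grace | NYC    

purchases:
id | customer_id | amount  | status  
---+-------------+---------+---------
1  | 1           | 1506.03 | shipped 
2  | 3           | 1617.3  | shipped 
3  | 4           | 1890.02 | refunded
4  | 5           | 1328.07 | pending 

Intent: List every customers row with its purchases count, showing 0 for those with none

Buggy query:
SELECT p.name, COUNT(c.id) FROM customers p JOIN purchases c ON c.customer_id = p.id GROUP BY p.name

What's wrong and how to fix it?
Bug: INNER JOIN drops customers rows that have no matching purchases rows

Fix: Switch to LEFT JOIN to retain unmatched parent rows

Corrected query:
SELECT p.name, COUNT(c.id) FROM customers p LEFT JOIN purchases c ON c.customer_id = p.id GROUP BY p.name

Result:
name  | COUNT(c.id)
------+------------
Alice | 0          
Bob   | 1          
Carol | 1          
Dave  | 1          
Grace | 1          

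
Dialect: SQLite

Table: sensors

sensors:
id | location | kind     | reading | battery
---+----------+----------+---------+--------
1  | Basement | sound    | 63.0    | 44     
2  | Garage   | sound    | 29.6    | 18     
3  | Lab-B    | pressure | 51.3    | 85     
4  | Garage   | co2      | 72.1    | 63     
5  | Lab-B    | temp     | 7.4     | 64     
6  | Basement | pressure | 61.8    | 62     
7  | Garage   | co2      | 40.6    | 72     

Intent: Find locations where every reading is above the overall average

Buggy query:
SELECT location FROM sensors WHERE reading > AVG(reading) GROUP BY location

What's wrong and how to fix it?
Bug: WHERE evaluates per row before aggregation, so AVG() is unavailable

Fix: Use a subquery for AVG and a HAVING MIN(...) filter so the condition holds for every row in the group

Corrected query:
SELECT location FROM sensors GROUP BY location HAVING MIN(reading) > (SELECT AVG(reading) FROM sensors)

Result:
location
--------
Basement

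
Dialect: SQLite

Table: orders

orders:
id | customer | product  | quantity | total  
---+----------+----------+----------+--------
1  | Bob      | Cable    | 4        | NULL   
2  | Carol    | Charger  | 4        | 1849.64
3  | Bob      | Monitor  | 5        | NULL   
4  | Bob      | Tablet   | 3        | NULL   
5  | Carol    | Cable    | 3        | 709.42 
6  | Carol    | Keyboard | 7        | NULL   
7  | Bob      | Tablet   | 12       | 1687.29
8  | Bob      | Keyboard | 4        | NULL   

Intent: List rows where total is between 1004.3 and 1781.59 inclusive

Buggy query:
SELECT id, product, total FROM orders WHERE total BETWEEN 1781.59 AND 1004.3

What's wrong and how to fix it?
Bug: BETWEEN expects the lower bound first; with 1781.59 AND 1004.3 the range is empty

Fix: Write BETWEEN 1004.3 AND 1781.59

Corrected query:
SELECT id, product, total FROM orders WHERE total BETWEEN 1004.3 AND 1781.59

Result:
id | product | total  
---+---------+--------
7  | Tablet  | 1687.29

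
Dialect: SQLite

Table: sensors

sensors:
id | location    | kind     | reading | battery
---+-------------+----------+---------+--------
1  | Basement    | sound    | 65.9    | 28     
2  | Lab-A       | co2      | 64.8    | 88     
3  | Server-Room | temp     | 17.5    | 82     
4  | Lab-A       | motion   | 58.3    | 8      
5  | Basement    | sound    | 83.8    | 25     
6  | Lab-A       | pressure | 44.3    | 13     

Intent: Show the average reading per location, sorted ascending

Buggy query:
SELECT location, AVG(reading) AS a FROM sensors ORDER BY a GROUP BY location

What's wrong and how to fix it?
Bug: GROUP BY must precede ORDER BY

Fix: Move ORDER BY to the end, after GROUP BY

Corrected query:
SELECT location, AVG(reading) AS a FROM sensors GROUP BY location ORDER BY a

Result:
location    | a    
------------+------
Server-Room | 17.5 
Lab-A       | 55.8 
Basement    | 74.85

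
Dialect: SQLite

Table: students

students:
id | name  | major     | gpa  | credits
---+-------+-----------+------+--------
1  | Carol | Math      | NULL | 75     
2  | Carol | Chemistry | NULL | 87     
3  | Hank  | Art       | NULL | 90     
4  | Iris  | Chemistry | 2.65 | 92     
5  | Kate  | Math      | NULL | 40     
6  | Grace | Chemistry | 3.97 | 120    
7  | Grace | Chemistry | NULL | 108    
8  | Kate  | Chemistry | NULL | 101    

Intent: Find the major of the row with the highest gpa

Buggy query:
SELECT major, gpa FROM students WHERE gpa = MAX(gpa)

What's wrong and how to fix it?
Bug: MAX(gpa) is an aggregate and cannot be used directly in WHERE

Fix: Use a subquery: WHERE gpa = (SELECT MAX(gpa) FROM students)

Corrected query:
SELECT major, gpa FROM students WHERE gpa = (SELECT MAX(gpa) FROM students)

Result:
major     | gpa 
----------+-----
Chemistry | 3.97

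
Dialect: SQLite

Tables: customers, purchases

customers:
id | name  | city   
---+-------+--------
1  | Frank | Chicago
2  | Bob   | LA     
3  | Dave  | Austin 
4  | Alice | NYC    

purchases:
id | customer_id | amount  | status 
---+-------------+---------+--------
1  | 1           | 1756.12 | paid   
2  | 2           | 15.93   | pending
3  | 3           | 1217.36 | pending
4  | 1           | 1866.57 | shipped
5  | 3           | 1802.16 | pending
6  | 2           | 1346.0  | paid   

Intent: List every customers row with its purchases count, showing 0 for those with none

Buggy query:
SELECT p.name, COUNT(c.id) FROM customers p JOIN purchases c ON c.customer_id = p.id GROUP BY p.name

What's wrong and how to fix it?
Bug: INNER JOIN drops customers rows that have no matching purchases rows

Fix: Use LEFT JOIN so parents without children still appear (COUNT(c.id) gives 0)

Corrected query:
SELECT p.name, COUNT(c.id) FROM customers p LEFT JOIN purchases c ON c.customer_id = p.id GROUP BY p.name

Result:
name  | COUNT(c.id)
------+------------
Alice | 0          
Bob   | 2          
Dave  | 2          
Frank | 2          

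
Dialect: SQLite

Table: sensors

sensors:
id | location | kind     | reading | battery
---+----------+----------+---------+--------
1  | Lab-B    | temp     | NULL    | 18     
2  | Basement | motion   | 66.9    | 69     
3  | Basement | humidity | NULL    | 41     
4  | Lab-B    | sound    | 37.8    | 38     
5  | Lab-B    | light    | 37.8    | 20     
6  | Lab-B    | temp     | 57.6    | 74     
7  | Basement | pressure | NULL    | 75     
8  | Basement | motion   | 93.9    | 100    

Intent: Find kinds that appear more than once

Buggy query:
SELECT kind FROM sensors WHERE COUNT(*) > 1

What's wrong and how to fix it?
Bug: WHERE can't reference COUNT(*); aggregates are computed after WHERE

Fix: GROUP BY kind, then filter groups with HAVING COUNT(*) > 1

Corrected query:
SELECT kind FROM sensors GROUP BY kind HAVING COUNT(*) > 1

Result:
kind  
------
motion
temp  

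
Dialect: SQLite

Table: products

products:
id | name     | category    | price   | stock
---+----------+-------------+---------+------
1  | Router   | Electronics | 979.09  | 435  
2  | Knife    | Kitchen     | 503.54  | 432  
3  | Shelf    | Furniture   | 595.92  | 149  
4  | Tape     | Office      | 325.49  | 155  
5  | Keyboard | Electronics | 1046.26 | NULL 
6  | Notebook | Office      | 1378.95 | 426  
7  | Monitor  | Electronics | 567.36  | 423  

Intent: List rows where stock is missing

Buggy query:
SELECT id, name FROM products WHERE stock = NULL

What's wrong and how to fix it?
Bug: Comparing to NULL with '=' never matches; NULL = NULL is unknown, not true

Fix: Replace '= NULL' with 'IS NULL'

Corrected query:
SELECT id, name FROM products WHERE stock IS NULL

Result:
id | name    
---+---------
5  | Keyboard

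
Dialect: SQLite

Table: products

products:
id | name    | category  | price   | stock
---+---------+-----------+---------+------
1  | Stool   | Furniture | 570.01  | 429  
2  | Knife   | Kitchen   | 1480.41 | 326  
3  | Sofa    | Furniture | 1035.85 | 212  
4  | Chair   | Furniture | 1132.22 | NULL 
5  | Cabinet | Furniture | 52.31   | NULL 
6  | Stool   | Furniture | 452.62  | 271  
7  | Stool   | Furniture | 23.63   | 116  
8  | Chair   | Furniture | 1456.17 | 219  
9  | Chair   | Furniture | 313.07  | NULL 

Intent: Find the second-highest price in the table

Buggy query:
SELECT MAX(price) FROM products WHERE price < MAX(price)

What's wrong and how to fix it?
Bug: The inner MAX is an aggregate inside WHERE, which is not allowed

Fix: Put the inner MAX in a scalar subquery

Corrected query:
SELECT MAX(price) FROM products WHERE price < (SELECT MAX(price) FROM products)

Result:
MAX(price)
----------
1456.17   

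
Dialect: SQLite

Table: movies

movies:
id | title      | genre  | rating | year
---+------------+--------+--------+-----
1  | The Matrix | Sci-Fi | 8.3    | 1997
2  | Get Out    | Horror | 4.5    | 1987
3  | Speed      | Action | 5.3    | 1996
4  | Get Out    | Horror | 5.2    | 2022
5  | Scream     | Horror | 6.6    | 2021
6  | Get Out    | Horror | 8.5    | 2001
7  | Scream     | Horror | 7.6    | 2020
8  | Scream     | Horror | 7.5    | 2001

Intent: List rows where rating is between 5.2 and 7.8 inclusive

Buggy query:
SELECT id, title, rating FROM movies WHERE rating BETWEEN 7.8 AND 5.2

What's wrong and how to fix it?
Bug: BETWEEN expects the lower bound first; with 7.8 AND 5.2 the range is empty

Fix: Write BETWEEN 5.2 AND 7.8

Corrected query:
SELECT id, title, rating FROM movies WHERE rating BETWEEN 5.2 AND 7.8

Result:
id | title   | rating
---+---------+-------
3  | Speed   | 5.3   
4  | Get Out | 5.2   
5  | Scream  | 6.6   
7  | Scream  | 7.6   
8  | Scream  | 7.5   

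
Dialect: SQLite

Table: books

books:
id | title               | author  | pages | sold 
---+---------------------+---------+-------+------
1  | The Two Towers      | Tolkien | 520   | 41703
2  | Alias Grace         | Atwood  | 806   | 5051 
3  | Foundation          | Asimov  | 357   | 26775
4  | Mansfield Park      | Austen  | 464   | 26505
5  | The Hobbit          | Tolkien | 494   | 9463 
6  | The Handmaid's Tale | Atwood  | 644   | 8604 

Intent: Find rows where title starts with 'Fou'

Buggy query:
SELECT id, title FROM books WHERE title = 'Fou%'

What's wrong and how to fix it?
Bug: Wildcards only work with LIKE; '=' treats '%' as a literal character

Fix: Replace '=' with LIKE so 'Fou%' is treated as a pattern

Corrected query:
SELECT id, title FROM books WHERE title LIKE 'Fou%'

Result:
id | title     
---+-----------
3  | Foundation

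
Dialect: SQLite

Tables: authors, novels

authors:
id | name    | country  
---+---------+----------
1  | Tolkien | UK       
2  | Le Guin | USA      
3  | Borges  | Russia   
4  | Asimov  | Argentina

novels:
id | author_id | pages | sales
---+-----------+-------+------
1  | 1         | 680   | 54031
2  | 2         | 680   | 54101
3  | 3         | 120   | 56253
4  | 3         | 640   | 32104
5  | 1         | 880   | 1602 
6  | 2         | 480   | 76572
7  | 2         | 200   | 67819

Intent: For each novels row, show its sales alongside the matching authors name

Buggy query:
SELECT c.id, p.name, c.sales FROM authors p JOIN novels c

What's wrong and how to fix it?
Bug: JOIN with no ON clause produces a cartesian product; every novels row pairs with every authors row

Fix: Specify the join condition linking the foreign key to the parent id

Corrected query:
SELECT c.id, p.name, c.sales FROM authors p JOIN novels c ON c.author_id = p.id

Result:
id | name    | sales
---+---------+------
1  | Tolkien | 54031
2  | Le Guin | 54101
3  | Borges  | 56253
4  | Borges  | 32104
5  | Tolkien | 1602 
6  | Le Guin | 76572
7  | Le Guin | 67819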